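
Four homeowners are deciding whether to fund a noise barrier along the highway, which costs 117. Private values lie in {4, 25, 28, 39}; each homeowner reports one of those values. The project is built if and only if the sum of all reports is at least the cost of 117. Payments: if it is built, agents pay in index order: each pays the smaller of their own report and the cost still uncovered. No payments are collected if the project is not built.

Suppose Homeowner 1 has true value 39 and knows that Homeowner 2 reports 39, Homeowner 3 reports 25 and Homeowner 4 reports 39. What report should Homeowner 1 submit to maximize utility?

25

Report 4: project not built, utility 0.
Report 25: project built, pays 25, utility 39 - 25 = 14.
Report 28: project built, pays 28, utility 39 - 28 = 11.
Report 39: project built, pays 39, utility 39 - 39 = 0.
The best choice is 25 with utility 14.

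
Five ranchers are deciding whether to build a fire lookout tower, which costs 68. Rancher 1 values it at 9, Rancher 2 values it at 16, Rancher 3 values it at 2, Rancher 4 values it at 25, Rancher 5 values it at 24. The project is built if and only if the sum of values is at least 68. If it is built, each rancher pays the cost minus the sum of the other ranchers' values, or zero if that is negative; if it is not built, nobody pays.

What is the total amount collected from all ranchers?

42

Total value 76 ≥ cost 68, so it is built.
Rancher 1: others sum to 67; max(0, 68 - 67) = 1.
Rancher 2: others sum to 60; max(0, 68 - 60) = 8.
Rancher 3: others sum to 74; max(0, 68 - 74) = 0.
Rancher 4: others sum to 51; max(0, 68 - 51) = 17.
Rancher 5: others sum to 52; max(0, 68 - 52) = 16.
Total collected = 1 + 8 + 0 + 17 + 16 = 42.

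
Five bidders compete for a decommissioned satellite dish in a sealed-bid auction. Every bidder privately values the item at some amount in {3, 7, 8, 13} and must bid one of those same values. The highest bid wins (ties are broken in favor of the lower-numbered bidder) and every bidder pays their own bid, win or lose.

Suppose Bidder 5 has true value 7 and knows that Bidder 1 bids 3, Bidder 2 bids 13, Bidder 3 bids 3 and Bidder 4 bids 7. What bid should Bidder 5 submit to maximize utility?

Bid 3: loses but pays 3, utility -3.
Bid 7: loses but pays 7, utility -7.
Bid 8: loses but pays 8, utility -8.
Bid 13: loses but pays 13, utility -13.
The best choice is 3 with utility -3.

3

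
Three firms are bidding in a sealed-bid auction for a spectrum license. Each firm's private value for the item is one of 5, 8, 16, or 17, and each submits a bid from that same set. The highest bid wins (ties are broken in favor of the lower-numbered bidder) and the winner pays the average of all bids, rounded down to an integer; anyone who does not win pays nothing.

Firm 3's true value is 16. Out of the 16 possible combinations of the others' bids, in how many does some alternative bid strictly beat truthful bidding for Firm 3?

Others bid (5, 5): truth gives 8; bid 8 gives 10 > 8. Violating.
Others bid (5, 16): truth gives 0; bid 17 gives 4 > 0. Violating.
Others bid (8, 16): truth gives 0; bid 17 gives 3 > 0. Violating.
Others bid (16, 5): truth gives 0; bid 17 gives 4 > 0. Violating.
Others bid (5, 8): truth gives 7; no alternative beats it.
Others bid (5, 17): truth gives 0; no alternative beats it.
(Checking all 16 profiles: 5 have a profitable deviation, 11 do not.)

5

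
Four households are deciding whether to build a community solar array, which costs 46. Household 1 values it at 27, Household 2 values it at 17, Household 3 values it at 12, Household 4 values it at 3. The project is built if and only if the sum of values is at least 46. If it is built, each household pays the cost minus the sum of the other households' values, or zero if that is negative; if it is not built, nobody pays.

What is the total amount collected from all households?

Total value 59 ≥ cost 46, so it is built.
Household 1: others sum to 32; max(0, 46 - 32) = 14.
Household 2: others sum to 42; max(0, 46 - 42) = 4.
Household 3: others sum to 47; max(0, 46 - 47) = 0.
Household 4: others sum to 56; max(0, 46 - 56) = 0.
Total collected = 14 + 4 + 0 + 0 = 18.

18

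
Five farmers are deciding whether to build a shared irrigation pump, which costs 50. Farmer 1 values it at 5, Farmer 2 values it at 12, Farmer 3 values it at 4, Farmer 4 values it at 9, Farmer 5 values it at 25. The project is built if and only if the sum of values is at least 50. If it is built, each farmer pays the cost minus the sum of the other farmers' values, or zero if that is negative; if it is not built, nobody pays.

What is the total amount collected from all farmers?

Total value 55 ≥ cost 50, so it is built.
Farmer 1: others sum to 50; max(0, 50 - 50) = 0.
Farmer 2: others sum to 43; max(0, 50 - 43) = 7.
Farmer 3: others sum to 51; max(0, 50 - 51) = 0.
Farmer 4: others sum to 46; max(0, 50 - 46) = 4.
Farmer 5: others sum to 30; max(0, 50 - 30) = 20.
Total collected = 0 + 7 + 0 + 4 + 20 = 31.

31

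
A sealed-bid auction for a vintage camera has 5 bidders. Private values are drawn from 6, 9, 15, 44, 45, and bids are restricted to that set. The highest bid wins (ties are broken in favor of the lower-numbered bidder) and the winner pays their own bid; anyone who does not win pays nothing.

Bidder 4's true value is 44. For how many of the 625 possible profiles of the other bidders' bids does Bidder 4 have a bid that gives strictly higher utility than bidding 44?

24

Others bid (6, 6, 6, 6): truth gives 0; bid 9 gives 35 > 0. Violating.
Others bid (6, 6, 6, 9): truth gives 0; bid 9 gives 35 > 0. Violating.
Others bid (6, 6, 6, 15): truth gives 0; bid 15 gives 29 > 0. Violating.
Others bid (6, 6, 9, 6): truth gives 0; bid 15 gives 29 > 0. Violating.
Others bid (6, 6, 6, 44): truth gives 0; no alternative beats it.
Others bid (6, 6, 6, 45): truth gives 0; no alternative beats it.
(Checking all 625 profiles: 24 have a profitable deviation, 601 do not.)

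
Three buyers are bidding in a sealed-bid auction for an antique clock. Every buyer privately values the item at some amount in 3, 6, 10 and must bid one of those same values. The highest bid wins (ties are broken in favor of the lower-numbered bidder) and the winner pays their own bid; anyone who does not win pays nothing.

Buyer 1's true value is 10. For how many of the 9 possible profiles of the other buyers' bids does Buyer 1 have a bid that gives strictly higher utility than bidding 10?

Others bid (3, 3): truth gives 0; bid 3 gives 7 > 0. Violating.
Others bid (3, 6): truth gives 0; bid 6 gives 4 > 0. Violating.
Others bid (6, 3): truth gives 0; bid 6 gives 4 > 0. Violating.
Others bid (6, 6): truth gives 0; bid 6 gives 4 > 0. Violating.
Others bid (3, 10): truth gives 0; no alternative beats it.
Others bid (6, 10): truth gives 0; no alternative beats it.
(Checking all 9 profiles: 4 have a profitable deviation, 5 do not.)

4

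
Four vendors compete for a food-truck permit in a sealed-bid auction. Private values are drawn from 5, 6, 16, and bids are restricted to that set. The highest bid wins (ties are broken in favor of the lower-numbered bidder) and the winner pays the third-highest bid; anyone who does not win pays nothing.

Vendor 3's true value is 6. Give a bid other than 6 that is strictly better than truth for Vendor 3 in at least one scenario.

16

Suppose Vendor 1 bids 5, Vendor 2 bids 5 and Vendor 4 bids 16.
Bid 6: loses, pays 0, utility 0.
Bid 16: wins, pays 5, utility 6 - 5 = 1.
So bidding 16 beats truth here (1 > 0).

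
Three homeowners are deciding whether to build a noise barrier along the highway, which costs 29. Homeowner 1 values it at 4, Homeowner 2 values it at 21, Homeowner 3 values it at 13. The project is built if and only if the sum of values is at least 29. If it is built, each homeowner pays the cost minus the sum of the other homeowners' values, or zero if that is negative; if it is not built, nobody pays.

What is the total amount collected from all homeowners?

16

Total value 38 ≥ cost 29, so it is built.
Homeowner 1: others sum to 34; max(0, 29 - 34) = 0.
Homeowner 2: others sum to 17; max(0, 29 - 17) = 12.
Homeowner 3: others sum to 25; max(0, 29 - 25) = 4.
Total collected = 0 + 12 + 4 = 16.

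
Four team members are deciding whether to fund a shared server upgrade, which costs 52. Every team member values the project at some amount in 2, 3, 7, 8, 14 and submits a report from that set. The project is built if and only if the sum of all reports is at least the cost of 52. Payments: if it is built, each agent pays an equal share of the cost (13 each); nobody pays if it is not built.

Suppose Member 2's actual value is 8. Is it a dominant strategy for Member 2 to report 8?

Check each profile of the others' reports and compare truth against every alternative report.
Others report (2, 2, 2): truth gives 0, best alternative gives 0.
Others report (2, 2, 3): truth gives 0, best alternative gives 0.
Others report (2, 2, 7): truth gives 0, best alternative gives 0.
Others report (2, 2, 8): truth gives 0, best alternative gives 0.
Others report (2, 2, 14): truth gives 0, best alternative gives 0.
Others report (2, 3, 2): truth gives 0, best alternative gives 0.
(Remaining 119 profiles checked similarly; truth is weakly best in each.)
In every case the truthful report is at least as good as any alternative, so it is a dominant strategy.

Yes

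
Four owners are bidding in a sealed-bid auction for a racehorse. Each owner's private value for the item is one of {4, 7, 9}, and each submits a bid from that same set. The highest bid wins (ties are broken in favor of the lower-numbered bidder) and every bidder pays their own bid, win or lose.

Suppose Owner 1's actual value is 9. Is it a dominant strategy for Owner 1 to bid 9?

No

Consider the case where Owner 2 bids 4, Owner 3 bids 4 and Owner 4 bids 4.
Truthful bid 9: wins, pays 9, utility 9 - 9 = 0.
Bid 4 instead: wins, pays 4, utility 9 - 4 = 5.
Since 5 > 0, bidding 4 is strictly better here, so truthful bidding is not dominant.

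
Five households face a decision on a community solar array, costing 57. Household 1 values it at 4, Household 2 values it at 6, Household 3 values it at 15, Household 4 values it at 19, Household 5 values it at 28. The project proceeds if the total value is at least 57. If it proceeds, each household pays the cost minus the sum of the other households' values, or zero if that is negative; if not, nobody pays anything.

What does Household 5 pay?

Total value 72 ≥ cost 57, so the project is built.
The other households' values sum to 44.
Cost minus that sum is 57 - 44 = 13.

13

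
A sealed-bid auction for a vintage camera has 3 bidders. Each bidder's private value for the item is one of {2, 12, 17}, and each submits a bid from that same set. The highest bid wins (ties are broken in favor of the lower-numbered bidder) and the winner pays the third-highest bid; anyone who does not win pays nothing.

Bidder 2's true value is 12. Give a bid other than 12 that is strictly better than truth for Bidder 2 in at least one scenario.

Suppose Bidder 1 bids 2 and Bidder 3 bids 17.
Bid 12: loses, pays 0, utility 0.
Bid 17: wins, pays 2, utility 12 - 2 = 10.
So bidding 17 beats truth here (10 > 0).

17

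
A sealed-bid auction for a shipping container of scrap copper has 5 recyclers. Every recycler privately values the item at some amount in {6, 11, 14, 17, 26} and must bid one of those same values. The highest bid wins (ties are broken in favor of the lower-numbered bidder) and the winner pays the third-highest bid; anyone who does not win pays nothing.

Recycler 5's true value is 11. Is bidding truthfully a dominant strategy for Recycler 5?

No

Consider the case where Recycler 1 bids 6, Recycler 2 bids 6, Recycler 3 bids 6 and Recycler 4 bids 11.
Truthful bid 11: loses, pays 0, utility 0.
Bid 14 instead: wins, pays 6, utility 11 - 6 = 5.
Since 5 > 0, bidding 14 is strictly better here, so truthful bidding is not dominant.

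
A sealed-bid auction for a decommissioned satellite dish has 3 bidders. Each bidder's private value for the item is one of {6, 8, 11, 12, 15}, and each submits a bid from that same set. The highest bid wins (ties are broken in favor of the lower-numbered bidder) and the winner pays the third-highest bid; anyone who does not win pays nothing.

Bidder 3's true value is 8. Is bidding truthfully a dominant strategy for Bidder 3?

No

Consider the case where Bidder 1 bids 6 and Bidder 2 bids 8.
Truthful bid 8: loses, pays 0, utility 0.
Bid 11 instead: wins, pays 6, utility 8 - 6 = 2.
Since 2 > 0, bidding 11 is strictly better here, so truthful bidding is not dominant.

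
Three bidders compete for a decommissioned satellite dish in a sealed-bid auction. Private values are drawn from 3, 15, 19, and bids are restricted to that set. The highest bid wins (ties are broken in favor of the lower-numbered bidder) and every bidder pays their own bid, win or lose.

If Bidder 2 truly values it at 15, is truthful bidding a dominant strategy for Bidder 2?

No

Consider the case where Bidder 1 bids 3 and Bidder 3 bids 19.
Truthful bid 15: loses but pays 15, utility -15.
Bid 3 instead: loses but pays 3, utility -3.
Since -3 > -15, bidding 3 is strictly better here, so truthful bidding is not dominant.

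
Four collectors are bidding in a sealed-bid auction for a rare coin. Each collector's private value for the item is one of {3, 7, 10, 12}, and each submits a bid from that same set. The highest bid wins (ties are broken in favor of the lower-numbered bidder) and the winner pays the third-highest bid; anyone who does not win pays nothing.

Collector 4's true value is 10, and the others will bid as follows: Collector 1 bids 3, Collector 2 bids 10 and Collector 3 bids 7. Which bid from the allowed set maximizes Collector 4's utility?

Bid 3: loses, pays 0, utility 0.
Bid 7: loses, pays 0, utility 0.
Bid 10: loses, pays 0, utility 0.
Bid 12: wins, pays 7, utility 10 - 7 = 3.
The best choice is 12 with utility 3.

12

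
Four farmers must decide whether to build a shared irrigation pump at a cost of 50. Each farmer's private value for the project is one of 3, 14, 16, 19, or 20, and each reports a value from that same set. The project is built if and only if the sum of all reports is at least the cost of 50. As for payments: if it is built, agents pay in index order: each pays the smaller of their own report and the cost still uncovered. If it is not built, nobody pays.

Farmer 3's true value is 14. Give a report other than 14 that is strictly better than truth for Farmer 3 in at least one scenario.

3

Suppose Farmer 1 reports 14, Farmer 2 reports 14 and Farmer 4 reports 19.
Report 14: project built, pays 14, utility 14 - 14 = 0.
Report 3: project built, pays 3, utility 14 - 3 = 11.
So reporting 3 beats truth here (11 > 0).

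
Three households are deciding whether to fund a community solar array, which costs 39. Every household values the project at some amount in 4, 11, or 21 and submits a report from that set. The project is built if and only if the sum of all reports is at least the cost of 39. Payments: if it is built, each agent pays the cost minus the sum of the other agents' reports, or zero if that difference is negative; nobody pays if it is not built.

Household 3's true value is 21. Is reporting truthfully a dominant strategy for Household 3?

Check each profile of the others' reports and compare truth against every alternative report.
Others report (4, 21): truth gives 7, best alternative gives 0.
Others report (21, 4): truth gives 7, best alternative gives 0.
Others report (11, 11): truth gives 4, best alternative gives 0.
Others report (21, 21): truth gives 21, best alternative gives 21.
Others report (11, 21): truth gives 14, best alternative gives 14.
Others report (21, 11): truth gives 14, best alternative gives 14.
(Remaining 3 profiles checked similarly; truth is weakly best in each.)
In every case the truthful report is at least as good as any alternative, so it is a dominant strategy.

Yes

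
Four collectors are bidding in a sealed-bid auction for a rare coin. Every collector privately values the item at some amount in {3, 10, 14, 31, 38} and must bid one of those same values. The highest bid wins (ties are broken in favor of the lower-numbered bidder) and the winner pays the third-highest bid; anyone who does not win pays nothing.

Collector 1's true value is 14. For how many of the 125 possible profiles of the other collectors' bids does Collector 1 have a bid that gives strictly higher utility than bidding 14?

24

Others bid (3, 3, 31): truth gives 0; bid 31 gives 11 > 0. Violating.
Others bid (3, 3, 38): truth gives 0; bid 38 gives 11 > 0. Violating.
Others bid (3, 10, 31): truth gives 0; bid 31 gives 4 > 0. Violating.
Others bid (3, 10, 38): truth gives 0; bid 38 gives 4 > 0. Violating.
Others bid (3, 3, 3): truth gives 11; no alternative beats it.
Others bid (3, 3, 10): truth gives 11; no alternative beats it.
(Checking all 125 profiles: 24 have a profitable deviation, 101 do not.)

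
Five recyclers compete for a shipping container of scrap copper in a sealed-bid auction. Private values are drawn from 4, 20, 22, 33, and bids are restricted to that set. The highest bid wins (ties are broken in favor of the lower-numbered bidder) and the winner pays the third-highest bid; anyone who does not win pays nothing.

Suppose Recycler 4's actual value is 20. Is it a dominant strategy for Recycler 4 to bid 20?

Consider the case where Recycler 1 bids 4, Recycler 2 bids 4, Recycler 3 bids 4 and Recycler 5 bids 22.
Truthful bid 20: loses, pays 0, utility 0.
Bid 22 instead: wins, pays 4, utility 20 - 4 = 16.
Since 16 > 0, bidding 22 is strictly better here, so truthful bidding is not dominant.

No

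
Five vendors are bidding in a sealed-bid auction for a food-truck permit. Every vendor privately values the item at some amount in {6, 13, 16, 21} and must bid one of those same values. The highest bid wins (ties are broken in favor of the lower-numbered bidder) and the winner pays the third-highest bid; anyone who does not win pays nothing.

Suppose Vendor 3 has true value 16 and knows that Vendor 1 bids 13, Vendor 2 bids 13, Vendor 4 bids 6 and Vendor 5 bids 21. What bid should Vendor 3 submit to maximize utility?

21

Bid 6: loses, pays 0, utility 0.
Bid 13: loses, pays 0, utility 0.
Bid 16: loses, pays 0, utility 0.
Bid 21: wins, pays 13, utility 16 - 13 = 3.
The best choice is 21 with utility 3.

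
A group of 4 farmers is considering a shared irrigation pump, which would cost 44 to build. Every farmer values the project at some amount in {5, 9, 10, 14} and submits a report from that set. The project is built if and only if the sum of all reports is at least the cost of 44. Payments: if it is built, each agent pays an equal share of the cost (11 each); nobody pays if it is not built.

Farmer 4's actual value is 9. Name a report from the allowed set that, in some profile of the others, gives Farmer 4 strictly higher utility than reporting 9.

5

Suppose Farmer 1 reports 9, Farmer 2 reports 14 and Farmer 3 reports 14.
Report 9: project built, pays 11, utility 9 - 11 = -2.
Report 5: project not built, utility 0.
So reporting 5 beats truth here (0 > -2).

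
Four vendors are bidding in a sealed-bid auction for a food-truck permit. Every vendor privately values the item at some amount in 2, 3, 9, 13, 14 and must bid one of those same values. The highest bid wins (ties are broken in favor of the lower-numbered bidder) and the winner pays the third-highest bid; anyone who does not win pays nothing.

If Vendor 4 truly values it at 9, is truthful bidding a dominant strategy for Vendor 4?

No

Consider the case where Vendor 1 bids 2, Vendor 2 bids 2 and Vendor 3 bids 9.
Truthful bid 9: loses, pays 0, utility 0.
Bid 13 instead: wins, pays 2, utility 9 - 2 = 7.
Since 7 > 0, bidding 13 is strictly better here, so truthful bidding is not dominant.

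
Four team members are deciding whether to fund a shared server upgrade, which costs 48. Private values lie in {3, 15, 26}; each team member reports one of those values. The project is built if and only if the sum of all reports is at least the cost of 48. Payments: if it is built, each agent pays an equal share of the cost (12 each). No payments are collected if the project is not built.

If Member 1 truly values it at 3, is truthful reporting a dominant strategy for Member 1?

Yes

Check each profile of the others' reports and compare truth against every alternative report.
Others report (3, 15, 15): truth gives 0, best alternative gives -9.
Others report (3, 15, 26): truth gives 0, best alternative gives -9.
Others report (3, 26, 15): truth gives 0, best alternative gives -9.
Others report (15, 3, 15): truth gives 0, best alternative gives -9.
Others report (15, 3, 26): truth gives 0, best alternative gives -9.
Others report (15, 15, 3): truth gives 0, best alternative gives -9.
(Remaining 21 profiles checked similarly; truth is weakly best in each.)
In every case the truthful report is at least as good as any alternative, so it is a dominant strategy.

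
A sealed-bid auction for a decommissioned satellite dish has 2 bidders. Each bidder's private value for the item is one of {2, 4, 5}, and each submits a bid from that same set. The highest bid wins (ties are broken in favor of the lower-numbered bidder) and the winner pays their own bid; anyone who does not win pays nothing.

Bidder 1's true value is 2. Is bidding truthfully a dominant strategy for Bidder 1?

Yes

Check each profile of the others' bids and compare truth against every alternative bid.
Others bid (2): truth gives 0, best alternative gives -2.
Others bid (4): truth gives 0, best alternative gives -2.
Others bid (5): truth gives 0, best alternative gives 0.
In every case the truthful bid is at least as good as any alternative, so it is a dominant strategy.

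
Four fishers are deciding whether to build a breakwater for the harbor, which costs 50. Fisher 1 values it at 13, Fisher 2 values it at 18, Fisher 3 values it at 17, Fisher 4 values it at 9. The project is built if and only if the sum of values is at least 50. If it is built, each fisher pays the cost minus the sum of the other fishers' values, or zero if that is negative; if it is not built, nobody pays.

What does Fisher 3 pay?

Total value 57 ≥ cost 50, so the project is built.
The other fishers' values sum to 40.
Cost minus that sum is 50 - 40 = 10.

10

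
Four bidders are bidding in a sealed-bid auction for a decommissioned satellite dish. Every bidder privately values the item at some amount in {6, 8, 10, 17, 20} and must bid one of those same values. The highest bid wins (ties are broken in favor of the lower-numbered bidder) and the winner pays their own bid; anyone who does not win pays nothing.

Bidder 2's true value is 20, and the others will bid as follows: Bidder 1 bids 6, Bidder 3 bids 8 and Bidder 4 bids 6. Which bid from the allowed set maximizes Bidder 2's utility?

Bid 6: loses, pays 0, utility 0.
Bid 8: wins, pays 8, utility 20 - 8 = 12.
Bid 10: wins, pays 10, utility 20 - 10 = 10.
Bid 17: wins, pays 17, utility 20 - 17 = 3.
Bid 20: wins, pays 20, utility 20 - 20 = 0.
The best choice is 8 with utility 12.

8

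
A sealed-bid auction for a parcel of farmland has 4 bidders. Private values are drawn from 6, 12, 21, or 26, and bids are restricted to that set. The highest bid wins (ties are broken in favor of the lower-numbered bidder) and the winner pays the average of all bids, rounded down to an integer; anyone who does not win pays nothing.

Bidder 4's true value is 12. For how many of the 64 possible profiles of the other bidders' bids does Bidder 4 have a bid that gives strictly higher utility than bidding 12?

Others bid (6, 6, 12): truth gives 0; bid 21 gives 1 > 0. Violating.
Others bid (6, 12, 6): truth gives 0; bid 21 gives 1 > 0. Violating.
Others bid (12, 6, 6): truth gives 0; bid 21 gives 1 > 0. Violating.
Others bid (6, 6, 6): truth gives 5; no alternative beats it.
Others bid (6, 6, 21): truth gives 0; no alternative beats it.
(Checking all 64 profiles: 3 have a profitable deviation, 61 do not.)

3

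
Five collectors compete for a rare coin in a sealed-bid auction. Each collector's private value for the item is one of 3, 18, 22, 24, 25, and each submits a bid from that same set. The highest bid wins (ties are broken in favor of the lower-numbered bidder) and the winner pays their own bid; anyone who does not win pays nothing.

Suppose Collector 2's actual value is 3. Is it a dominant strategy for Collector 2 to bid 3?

Check each profile of the others' bids and compare truth against every alternative bid.
Others bid (3, 3, 3, 3): truth gives 0, best alternative gives -15.
Others bid (3, 3, 3, 18): truth gives 0, best alternative gives -15.
Others bid (3, 3, 18, 3): truth gives 0, best alternative gives -15.
Others bid (3, 3, 18, 18): truth gives 0, best alternative gives -15.
Others bid (3, 18, 3, 3): truth gives 0, best alternative gives -15.
Others bid (3, 18, 3, 18): truth gives 0, best alternative gives -15.
(Remaining 619 profiles checked similarly; truth is weakly best in each.)
In every case the truthful bid is at least as good as any alternative, so it is a dominant strategy.

Yes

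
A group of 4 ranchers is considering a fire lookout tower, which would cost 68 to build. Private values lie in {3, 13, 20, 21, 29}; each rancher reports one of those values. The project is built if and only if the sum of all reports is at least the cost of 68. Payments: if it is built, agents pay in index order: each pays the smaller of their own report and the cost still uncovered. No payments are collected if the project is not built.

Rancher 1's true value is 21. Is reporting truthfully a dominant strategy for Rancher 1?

Consider the case where Rancher 2 reports 3, Rancher 3 reports 20 and Rancher 4 reports 29.
Truthful report 21: project built, pays 21, utility 21 - 21 = 0.
Report 20 instead: project built, pays 20, utility 21 - 20 = 1.
Since 1 > 0, reporting 20 is strictly better here, so truthful reporting is not dominant.

No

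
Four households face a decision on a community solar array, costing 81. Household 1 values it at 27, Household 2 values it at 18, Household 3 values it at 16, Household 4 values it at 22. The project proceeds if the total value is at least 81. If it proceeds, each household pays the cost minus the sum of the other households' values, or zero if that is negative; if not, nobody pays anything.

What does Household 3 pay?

Total value 83 ≥ cost 81, so the project is built.
The other households' values sum to 67.
Cost minus that sum is 81 - 67 = 14.

14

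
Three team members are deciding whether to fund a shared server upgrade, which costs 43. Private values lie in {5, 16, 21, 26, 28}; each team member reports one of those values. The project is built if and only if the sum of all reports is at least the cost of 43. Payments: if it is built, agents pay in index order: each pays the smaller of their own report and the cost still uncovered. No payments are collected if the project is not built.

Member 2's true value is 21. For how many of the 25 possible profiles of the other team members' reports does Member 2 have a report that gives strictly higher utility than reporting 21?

19

Others report (5, 26): truth gives 0; report 16 gives 5 > 0. Violating.
Others report (5, 28): truth gives 0; report 16 gives 5 > 0. Violating.
Others report (16, 16): truth gives 0; report 16 gives 5 > 0. Violating.
Others report (16, 21): truth gives 0; report 16 gives 5 > 0. Violating.
Others report (5, 5): truth gives 0; no alternative beats it.
Others report (5, 16): truth gives 0; no alternative beats it.
(Checking all 25 profiles: 19 have a profitable deviation, 6 do not.)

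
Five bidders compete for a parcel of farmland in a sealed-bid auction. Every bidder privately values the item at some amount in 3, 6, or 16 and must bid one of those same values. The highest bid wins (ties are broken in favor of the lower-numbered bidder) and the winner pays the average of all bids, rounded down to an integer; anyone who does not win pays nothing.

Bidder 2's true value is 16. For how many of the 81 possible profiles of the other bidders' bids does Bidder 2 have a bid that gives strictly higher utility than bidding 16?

Others bid (3, 3, 3, 3): truth gives 11; bid 6 gives 13 > 11. Violating.
Others bid (3, 3, 3, 6): truth gives 10; bid 6 gives 12 > 10. Violating.
Others bid (3, 3, 6, 3): truth gives 10; bid 6 gives 12 > 10. Violating.
Others bid (3, 3, 6, 6): truth gives 10; bid 6 gives 12 > 10. Violating.
Others bid (3, 3, 3, 16): truth gives 8; no alternative beats it.
Others bid (3, 3, 6, 16): truth gives 8; no alternative beats it.
(Checking all 81 profiles: 8 have a profitable deviation, 73 do not.)

8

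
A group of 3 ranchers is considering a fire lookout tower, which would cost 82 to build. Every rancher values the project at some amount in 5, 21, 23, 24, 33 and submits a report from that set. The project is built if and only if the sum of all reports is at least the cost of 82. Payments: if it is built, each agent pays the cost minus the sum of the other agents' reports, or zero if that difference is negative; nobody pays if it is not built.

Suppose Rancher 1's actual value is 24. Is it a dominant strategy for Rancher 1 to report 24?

Check each profile of the others' reports and compare truth against every alternative report.
Others report (33, 33): truth gives 8, best alternative gives 8.
Others report (5, 5): truth gives 0, best alternative gives 0.
Others report (5, 21): truth gives 0, best alternative gives 0.
Others report (5, 23): truth gives 0, best alternative gives 0.
Others report (5, 24): truth gives 0, best alternative gives 0.
Others report (5, 33): truth gives 0, best alternative gives 0.
(Remaining 19 profiles checked similarly; truth is weakly best in each.)
In every case the truthful report is at least as good as any alternative, so it is a dominant strategy.

Yes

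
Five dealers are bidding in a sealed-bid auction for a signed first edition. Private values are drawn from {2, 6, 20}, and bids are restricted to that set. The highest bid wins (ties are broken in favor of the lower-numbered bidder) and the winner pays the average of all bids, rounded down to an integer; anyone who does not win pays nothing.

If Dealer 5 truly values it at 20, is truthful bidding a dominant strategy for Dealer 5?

Consider the case where Dealer 1 bids 2, Dealer 2 bids 2, Dealer 3 bids 2 and Dealer 4 bids 2.
Truthful bid 20: wins, pays 5, utility 20 - 5 = 15.
Bid 6 instead: wins, pays 2, utility 20 - 2 = 18.
Since 18 > 15, bidding 6 is strictly better here, so truthful bidding is not dominant.

No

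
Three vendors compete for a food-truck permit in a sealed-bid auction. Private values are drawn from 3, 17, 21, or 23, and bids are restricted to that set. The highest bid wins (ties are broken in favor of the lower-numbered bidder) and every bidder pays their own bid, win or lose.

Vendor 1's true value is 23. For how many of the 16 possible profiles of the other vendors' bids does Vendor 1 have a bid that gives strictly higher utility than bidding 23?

Others bid (3, 3): truth gives 0; bid 3 gives 20 > 0. Violating.
Others bid (3, 17): truth gives 0; bid 17 gives 6 > 0. Violating.
Others bid (3, 21): truth gives 0; bid 21 gives 2 > 0. Violating.
Others bid (17, 3): truth gives 0; bid 17 gives 6 > 0. Violating.
Others bid (3, 23): truth gives 0; no alternative beats it.
Others bid (17, 23): truth gives 0; no alternative beats it.
(Checking all 16 profiles: 9 have a profitable deviation, 7 do not.)

9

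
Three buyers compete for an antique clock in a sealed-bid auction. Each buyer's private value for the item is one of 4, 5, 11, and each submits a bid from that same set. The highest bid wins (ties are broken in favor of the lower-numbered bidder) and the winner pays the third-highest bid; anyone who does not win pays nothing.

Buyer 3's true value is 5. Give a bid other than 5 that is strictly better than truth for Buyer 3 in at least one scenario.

Suppose Buyer 1 bids 4 and Buyer 2 bids 5.
Bid 5: loses, pays 0, utility 0.
Bid 11: wins, pays 4, utility 5 - 4 = 1.
So bidding 11 beats truth here (1 > 0).

11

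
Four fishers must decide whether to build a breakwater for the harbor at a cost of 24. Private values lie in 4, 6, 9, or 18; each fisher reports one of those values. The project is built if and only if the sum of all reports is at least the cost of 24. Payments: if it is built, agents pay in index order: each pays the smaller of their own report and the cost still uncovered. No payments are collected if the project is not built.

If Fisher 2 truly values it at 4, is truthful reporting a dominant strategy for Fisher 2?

Yes

Check each profile of the others' reports and compare truth against every alternative report.
Others report (4, 4, 18): truth gives 0, best alternative gives -2.
Others report (4, 6, 9): truth gives 0, best alternative gives -2.
Others report (4, 6, 18): truth gives 0, best alternative gives -2.
Others report (4, 9, 6): truth gives 0, best alternative gives -2.
Others report (4, 9, 9): truth gives 0, best alternative gives -2.
Others report (4, 9, 18): truth gives 0, best alternative gives -2.
(Remaining 58 profiles checked similarly; truth is weakly best in each.)
In every case the truthful report is at least as good as any alternative, so it is a dominant strategy.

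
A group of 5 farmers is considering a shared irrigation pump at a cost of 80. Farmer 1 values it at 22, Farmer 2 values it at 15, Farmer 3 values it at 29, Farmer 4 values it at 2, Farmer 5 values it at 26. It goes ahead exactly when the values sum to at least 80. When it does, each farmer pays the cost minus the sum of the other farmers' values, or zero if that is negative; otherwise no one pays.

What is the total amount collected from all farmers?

Total value 94 ≥ cost 80, so it is built.
Farmer 1: others sum to 72; max(0, 80 - 72) = 8.
Farmer 2: others sum to 79; max(0, 80 - 79) = 1.
Farmer 3: others sum to 65; max(0, 80 - 65) = 15.
Farmer 4: others sum to 92; max(0, 80 - 92) = 0.
Farmer 5: others sum to 68; max(0, 80 - 68) = 12.
Total collected = 8 + 1 + 15 + 0 + 12 = 36.

36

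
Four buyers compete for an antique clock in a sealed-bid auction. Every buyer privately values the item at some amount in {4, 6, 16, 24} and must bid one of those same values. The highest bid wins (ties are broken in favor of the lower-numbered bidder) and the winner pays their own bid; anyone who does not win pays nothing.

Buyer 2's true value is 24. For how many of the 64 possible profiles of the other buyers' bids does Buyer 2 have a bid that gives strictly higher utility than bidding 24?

18

Others bid (4, 4, 4): truth gives 0; bid 6 gives 18 > 0. Violating.
Others bid (4, 4, 6): truth gives 0; bid 6 gives 18 > 0. Violating.
Others bid (4, 4, 16): truth gives 0; bid 16 gives 8 > 0. Violating.
Others bid (4, 6, 4): truth gives 0; bid 6 gives 18 > 0. Violating.
Others bid (4, 4, 24): truth gives 0; no alternative beats it.
Others bid (4, 6, 24): truth gives 0; no alternative beats it.
(Checking all 64 profiles: 18 have a profitable deviation, 46 do not.)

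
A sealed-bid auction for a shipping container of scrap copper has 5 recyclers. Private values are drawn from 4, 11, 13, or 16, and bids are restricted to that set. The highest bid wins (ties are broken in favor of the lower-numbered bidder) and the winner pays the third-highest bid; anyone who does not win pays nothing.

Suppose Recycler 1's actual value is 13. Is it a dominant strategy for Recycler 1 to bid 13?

Consider the case where Recycler 2 bids 4, Recycler 3 bids 4, Recycler 4 bids 4 and Recycler 5 bids 16.
Truthful bid 13: loses, pays 0, utility 0.
Bid 16 instead: wins, pays 4, utility 13 - 4 = 9.
Since 9 > 0, bidding 16 is strictly better here, so truthful bidding is not dominant.

No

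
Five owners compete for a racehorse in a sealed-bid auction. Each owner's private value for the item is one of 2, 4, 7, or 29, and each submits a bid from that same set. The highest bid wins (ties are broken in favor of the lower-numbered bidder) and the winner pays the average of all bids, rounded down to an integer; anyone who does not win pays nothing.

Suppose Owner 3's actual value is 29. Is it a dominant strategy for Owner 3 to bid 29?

No

Consider the case where Owner 1 bids 2, Owner 2 bids 2, Owner 4 bids 2 and Owner 5 bids 2.
Truthful bid 29: wins, pays 7, utility 29 - 7 = 22.
Bid 4 instead: wins, pays 2, utility 29 - 2 = 27.
Since 27 > 22, bidding 4 is strictly better here, so truthful bidding is not dominant.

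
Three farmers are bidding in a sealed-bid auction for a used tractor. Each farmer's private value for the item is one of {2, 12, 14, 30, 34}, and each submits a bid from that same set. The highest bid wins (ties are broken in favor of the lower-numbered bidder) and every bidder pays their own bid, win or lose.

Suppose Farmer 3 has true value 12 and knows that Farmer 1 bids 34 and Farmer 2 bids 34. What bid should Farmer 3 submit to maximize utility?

Bid 2: loses but pays 2, utility -2.
Bid 12: loses but pays 12, utility -12.
Bid 14: loses but pays 14, utility -14.
Bid 30: loses but pays 30, utility -30.
Bid 34: loses but pays 34, utility -34.
The best choice is 2 with utility -2.

2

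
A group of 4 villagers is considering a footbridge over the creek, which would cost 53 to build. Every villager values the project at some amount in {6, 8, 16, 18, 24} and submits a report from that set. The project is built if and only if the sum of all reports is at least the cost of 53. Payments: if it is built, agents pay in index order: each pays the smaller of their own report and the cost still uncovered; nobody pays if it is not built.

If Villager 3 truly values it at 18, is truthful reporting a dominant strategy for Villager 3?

Consider the case where Villager 1 reports 6, Villager 2 reports 8 and Villager 4 reports 24.
Truthful report 18: project built, pays 18, utility 18 - 18 = 0.
Report 16 instead: project built, pays 16, utility 18 - 16 = 2.
Since 2 > 0, reporting 16 is strictly better here, so truthful reporting is not dominant.

No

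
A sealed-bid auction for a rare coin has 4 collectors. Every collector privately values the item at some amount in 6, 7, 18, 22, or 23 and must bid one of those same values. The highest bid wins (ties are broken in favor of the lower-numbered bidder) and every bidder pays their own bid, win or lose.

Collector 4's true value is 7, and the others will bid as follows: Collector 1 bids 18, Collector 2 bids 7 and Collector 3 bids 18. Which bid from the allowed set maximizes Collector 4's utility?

6

Bid 6: loses but pays 6, utility -6.
Bid 7: loses but pays 7, utility -7.
Bid 18: loses but pays 18, utility -18.
Bid 22: wins, pays 22, utility 7 - 22 = -15.
Bid 23: wins, pays 23, utility 7 - 23 = -16.
The best choice is 6 with utility -6.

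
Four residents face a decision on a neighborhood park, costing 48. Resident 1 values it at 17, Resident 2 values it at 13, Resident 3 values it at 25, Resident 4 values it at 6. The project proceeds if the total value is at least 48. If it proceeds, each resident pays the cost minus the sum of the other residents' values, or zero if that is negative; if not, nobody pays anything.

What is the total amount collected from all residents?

16

Total value 61 ≥ cost 48, so it is built.
Resident 1: others sum to 44; max(0, 48 - 44) = 4.
Resident 2: others sum to 48; max(0, 48 - 48) = 0.
Resident 3: others sum to 36; max(0, 48 - 36) = 12.
Resident 4: others sum to 55; max(0, 48 - 55) = 0.
Total collected = 4 + 0 + 12 + 0 = 16.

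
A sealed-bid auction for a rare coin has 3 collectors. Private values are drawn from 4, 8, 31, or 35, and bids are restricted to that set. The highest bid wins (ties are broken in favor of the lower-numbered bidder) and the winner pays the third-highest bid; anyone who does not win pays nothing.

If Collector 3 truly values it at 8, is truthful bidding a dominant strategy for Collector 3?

No

Consider the case where Collector 1 bids 4 and Collector 2 bids 8.
Truthful bid 8: loses, pays 0, utility 0.
Bid 31 instead: wins, pays 4, utility 8 - 4 = 4.
Since 4 > 0, bidding 31 is strictly better here, so truthful bidding is not dominant.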